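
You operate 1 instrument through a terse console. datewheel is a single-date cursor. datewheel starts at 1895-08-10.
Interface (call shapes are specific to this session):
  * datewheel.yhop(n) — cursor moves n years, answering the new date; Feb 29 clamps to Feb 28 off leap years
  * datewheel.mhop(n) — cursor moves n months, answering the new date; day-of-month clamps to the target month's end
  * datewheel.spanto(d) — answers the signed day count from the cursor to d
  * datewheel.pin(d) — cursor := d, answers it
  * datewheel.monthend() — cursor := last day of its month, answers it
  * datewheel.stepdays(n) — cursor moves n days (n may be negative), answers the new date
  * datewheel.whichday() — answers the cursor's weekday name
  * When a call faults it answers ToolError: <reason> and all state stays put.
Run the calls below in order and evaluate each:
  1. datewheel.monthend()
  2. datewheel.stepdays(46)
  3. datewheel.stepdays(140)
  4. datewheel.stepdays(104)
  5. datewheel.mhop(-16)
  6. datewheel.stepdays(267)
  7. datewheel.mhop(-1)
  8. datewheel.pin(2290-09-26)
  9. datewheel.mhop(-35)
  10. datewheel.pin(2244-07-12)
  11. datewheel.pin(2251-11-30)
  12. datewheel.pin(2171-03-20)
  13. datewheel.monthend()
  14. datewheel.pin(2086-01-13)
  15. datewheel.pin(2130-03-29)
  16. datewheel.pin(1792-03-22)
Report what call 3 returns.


Answer: 1896-03-04

Derivation:
% monthend() : 1895-08-31
% stepdays(46) : 1895-10-16
% stepdays(140) : 1896-03-04
% stepdays(104) : 1896-06-16
% mhop(-16) : 1895-02-16
% stepdays(267) : 1895-11-10
% mhop(-1) : 1895-10-10
% pin(2290-09-26) : 2290-09-26
% mhop(-35) : 2287-10-26
% pin(2244-07-12) : 2244-07-12
% pin(2251-11-30) : 2251-11-30
% pin(2171-03-20) : 2171-03-20
% monthend() : 2171-03-31
% pin(2086-01-13) : 2086-01-13
% pin(2130-03-29) : 2130-03-29
% pin(1792-03-22) : 1792-03-22


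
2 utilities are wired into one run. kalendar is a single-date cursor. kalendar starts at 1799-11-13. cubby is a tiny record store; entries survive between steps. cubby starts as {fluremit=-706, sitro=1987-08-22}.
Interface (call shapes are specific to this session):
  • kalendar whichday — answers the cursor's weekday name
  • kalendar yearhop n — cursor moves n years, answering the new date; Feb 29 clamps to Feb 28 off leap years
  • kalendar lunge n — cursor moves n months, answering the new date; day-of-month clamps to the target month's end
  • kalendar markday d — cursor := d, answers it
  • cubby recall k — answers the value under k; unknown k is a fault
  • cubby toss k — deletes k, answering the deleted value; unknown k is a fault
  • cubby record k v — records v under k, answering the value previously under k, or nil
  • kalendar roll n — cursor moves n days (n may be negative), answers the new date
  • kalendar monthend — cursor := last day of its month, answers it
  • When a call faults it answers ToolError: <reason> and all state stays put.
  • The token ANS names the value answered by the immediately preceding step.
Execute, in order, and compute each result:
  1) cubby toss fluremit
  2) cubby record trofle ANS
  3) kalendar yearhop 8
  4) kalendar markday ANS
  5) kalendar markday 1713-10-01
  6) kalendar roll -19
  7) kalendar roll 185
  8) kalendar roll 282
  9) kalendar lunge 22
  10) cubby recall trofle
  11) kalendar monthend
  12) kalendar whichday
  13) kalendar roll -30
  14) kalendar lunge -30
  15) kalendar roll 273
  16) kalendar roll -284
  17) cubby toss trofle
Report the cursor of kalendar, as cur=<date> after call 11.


I try cubby toss using k='fluremit', and get -706.
Now I run cubby record using k='trofle', v='ANS': nil.
I invoke kalendar yearhop using n='8': 1807-11-13.
Using kalendar markday using d='ANS', which returns 1807-11-13.
Calling kalendar markday using d='1713-10-01', giving 1713-10-01.
I invoke kalendar roll using n='-19', and get 1713-09-12.
Invoking kalendar roll using n='185', giving 1714-03-16.
Invoking kalendar roll using n='282', and observe 1714-12-23.
I run kalendar lunge using n='22': 1716-10-23.
Then cubby recall using k='trofle', and see -706.
I call kalendar monthend(), giving 1716-10-31.
Next I call kalendar whichday(), — result: Saturday.
Calling kalendar roll using n='-30', yielding 1716-10-01.
Next I call kalendar lunge using n='-30', and see 1714-04-01.
Next I call kalendar roll using n='273', → 1714-12-30.
Next I call kalendar roll using n='-284', and see 1714-03-21.
I call cubby toss using k='trofle', and see -706.

Answer: cur=1716-10-31


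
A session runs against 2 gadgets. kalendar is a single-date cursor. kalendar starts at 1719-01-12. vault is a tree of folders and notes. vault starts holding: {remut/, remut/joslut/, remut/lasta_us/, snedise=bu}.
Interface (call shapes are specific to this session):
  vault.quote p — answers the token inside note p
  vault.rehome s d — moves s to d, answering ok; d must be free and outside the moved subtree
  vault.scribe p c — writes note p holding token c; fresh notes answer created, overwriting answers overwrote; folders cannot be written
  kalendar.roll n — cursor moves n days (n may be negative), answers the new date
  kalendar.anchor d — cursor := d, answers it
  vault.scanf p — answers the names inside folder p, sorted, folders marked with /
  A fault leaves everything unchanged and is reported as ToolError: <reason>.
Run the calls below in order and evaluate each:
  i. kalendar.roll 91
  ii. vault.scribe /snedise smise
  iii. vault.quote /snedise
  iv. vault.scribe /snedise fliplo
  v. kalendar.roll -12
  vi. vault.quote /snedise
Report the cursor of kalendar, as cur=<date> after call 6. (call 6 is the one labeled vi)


// roll(91) == 1719-04-13
// scribe(/snedise, smise) == overwrote
// quote(/snedise) == smise
// scribe(/snedise, fliplo) == overwrote
// roll(-12) == 1719-04-01
// quote(/snedise) == fliplo

Answer: cur=1719-04-01


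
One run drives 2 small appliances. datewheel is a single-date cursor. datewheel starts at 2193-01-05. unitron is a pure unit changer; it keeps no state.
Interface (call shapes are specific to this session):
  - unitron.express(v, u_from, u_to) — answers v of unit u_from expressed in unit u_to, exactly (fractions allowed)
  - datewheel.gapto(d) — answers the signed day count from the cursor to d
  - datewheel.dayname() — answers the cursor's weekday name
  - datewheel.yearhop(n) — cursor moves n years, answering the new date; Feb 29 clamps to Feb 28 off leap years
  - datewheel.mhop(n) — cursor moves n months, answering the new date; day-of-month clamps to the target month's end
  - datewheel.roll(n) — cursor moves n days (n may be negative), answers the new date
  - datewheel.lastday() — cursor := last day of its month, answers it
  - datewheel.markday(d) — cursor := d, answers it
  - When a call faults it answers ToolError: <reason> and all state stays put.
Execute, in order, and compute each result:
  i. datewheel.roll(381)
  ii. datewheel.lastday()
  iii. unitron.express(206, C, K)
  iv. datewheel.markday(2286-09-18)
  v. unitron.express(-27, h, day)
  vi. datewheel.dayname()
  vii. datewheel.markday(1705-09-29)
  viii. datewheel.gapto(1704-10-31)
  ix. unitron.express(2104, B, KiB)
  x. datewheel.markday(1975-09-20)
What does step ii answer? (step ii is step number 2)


→ datewheel.roll(n='381')
← 2194-01-21
→ datewheel.lastday()
← 2194-01-31
→ unitron.express(v='206', u_from='C', u_to='K')
← 9583/20
→ datewheel.markday(d='2286-09-18')
← 2286-09-18
→ unitron.express(v='-27', u_from='h', u_to='day')
← -9/8
→ datewheel.dayname()
← Saturday
→ datewheel.markday(d='1705-09-29')
← 1705-09-29
→ datewheel.gapto(d='1704-10-31')
← -333
→ unitron.express(v='2104', u_from='B', u_to='KiB')
← 263/128
→ datewheel.markday(d='1975-09-20')
← 1975-09-20

Answer: 2194-01-31


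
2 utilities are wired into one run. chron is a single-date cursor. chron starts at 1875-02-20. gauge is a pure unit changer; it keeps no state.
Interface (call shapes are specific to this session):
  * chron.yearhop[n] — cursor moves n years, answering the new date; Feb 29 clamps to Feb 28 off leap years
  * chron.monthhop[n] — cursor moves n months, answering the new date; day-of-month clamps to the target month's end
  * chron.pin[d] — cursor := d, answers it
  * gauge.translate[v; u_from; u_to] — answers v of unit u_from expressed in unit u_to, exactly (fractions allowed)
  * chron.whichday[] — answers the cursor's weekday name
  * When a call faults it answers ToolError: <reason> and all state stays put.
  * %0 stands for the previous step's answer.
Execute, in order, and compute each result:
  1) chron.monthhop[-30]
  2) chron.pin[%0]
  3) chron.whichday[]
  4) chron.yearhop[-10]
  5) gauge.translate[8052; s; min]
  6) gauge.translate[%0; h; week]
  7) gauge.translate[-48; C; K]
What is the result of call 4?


>> chron.monthhop(-30)
<< 1872-08-20
>> chron.pin(%0)
<< 1872-08-20
>> chron.whichday()
<< Tuesday
>> chron.yearhop(-10)
<< 1862-08-20
>> gauge.translate(8052, s, min)
<< 671/5
>> gauge.translate(%0, h, week)
<< 671/840
>> gauge.translate(-48, C, K)
<< 4503/20

Answer: 1862-08-20


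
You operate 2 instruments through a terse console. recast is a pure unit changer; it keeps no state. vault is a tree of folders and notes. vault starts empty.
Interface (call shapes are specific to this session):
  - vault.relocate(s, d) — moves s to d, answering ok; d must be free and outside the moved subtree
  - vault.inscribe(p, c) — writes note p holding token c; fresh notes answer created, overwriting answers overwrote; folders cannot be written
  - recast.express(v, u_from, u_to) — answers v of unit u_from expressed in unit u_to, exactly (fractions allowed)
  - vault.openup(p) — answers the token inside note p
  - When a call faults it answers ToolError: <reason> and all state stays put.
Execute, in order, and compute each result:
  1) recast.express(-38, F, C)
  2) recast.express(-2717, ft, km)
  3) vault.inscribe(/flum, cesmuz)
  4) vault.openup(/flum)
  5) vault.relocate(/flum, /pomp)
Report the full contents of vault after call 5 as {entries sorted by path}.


→ recast.express(v=-38, u_from=F, u_to=C)
← -350/9
→ recast.express(v=-2717, u_from=ft, u_to=km)
← -1035177/1250000
→ vault.inscribe(p=/flum, c=cesmuz)
← created
→ vault.openup(p=/flum)
← cesmuz
→ vault.relocate(s=/flum, d=/pomp)
← ok

Answer: {pomp=cesmuz}


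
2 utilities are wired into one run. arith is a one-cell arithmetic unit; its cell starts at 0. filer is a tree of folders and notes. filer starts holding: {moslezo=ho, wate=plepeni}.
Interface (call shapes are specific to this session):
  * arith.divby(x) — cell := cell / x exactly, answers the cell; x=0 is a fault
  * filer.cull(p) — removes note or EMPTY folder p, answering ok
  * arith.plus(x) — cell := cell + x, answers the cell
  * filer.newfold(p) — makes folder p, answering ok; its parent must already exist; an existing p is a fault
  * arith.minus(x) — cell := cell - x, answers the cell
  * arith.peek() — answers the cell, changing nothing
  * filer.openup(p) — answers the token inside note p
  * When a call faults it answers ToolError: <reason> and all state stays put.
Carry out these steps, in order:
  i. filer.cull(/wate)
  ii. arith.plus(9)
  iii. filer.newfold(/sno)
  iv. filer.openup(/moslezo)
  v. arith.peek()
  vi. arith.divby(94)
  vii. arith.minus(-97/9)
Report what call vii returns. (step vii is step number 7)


Answer: 9199/846

Derivation:
-> filer.cull(p=/wate)
<- ok
-> arith.plus(x=9)
<- 9
-> filer.newfold(p=/sno)
<- ok
-> filer.openup(p=/moslezo)
<- ho
-> arith.peek()
<- 9
-> arith.divby(x=94)
<- 9/94
-> arith.minus(x=-97/9)
<- 9199/846


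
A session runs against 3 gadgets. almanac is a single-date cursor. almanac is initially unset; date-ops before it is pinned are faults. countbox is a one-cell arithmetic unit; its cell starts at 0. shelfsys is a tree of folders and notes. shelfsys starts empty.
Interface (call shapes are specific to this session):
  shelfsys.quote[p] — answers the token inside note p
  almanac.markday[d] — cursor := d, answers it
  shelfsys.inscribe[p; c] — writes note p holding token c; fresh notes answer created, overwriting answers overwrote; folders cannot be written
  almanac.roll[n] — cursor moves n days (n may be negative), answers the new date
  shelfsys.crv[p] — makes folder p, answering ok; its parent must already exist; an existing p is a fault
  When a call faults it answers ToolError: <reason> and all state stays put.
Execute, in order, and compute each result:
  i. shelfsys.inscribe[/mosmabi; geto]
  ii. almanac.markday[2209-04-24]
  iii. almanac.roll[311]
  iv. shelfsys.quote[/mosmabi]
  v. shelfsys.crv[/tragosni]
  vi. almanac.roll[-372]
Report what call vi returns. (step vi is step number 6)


Next I call inscribe(p='/mosmabi', c='geto'), which returns created.
I call markday(d='2209-04-24'), yielding 2209-04-24.
Using roll(n='311'), yielding 2210-03-01.
I invoke quote(p='/mosmabi'), — result: geto.
I invoke crv(p='/tragosni'), giving ok.
I run roll(n='-372'), which returns 2209-02-22.

Answer: 2209-02-22


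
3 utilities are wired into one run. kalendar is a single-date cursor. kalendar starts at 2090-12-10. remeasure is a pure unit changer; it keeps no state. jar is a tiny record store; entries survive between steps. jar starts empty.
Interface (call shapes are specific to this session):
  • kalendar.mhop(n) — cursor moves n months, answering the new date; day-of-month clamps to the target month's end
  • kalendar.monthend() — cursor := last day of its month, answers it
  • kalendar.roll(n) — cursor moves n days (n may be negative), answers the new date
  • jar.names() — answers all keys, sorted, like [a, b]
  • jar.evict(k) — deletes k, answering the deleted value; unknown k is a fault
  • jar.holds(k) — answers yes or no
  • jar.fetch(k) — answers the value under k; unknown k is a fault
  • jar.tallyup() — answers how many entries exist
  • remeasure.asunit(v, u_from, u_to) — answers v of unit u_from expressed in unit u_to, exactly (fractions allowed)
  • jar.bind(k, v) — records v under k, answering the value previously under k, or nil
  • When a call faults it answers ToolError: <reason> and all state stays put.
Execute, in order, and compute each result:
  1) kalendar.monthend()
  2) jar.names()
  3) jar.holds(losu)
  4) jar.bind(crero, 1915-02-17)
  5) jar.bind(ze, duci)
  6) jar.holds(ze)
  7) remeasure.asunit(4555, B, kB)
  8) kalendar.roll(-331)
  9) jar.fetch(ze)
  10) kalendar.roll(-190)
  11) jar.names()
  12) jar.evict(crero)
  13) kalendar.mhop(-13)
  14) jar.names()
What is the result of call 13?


Answer: 2088-06-28

Derivation:
Do: monthend[]
See: 2090-12-31
Do: names[]
See: []
Do: holds[k→losu]
See: no
Do: bind[k→crero; v→1915-02-17]
See: nil
Do: bind[k→ze; v→duci]
See: nil
Do: holds[k→ze]
See: yes
Do: asunit[v→4555; u_from→B; u_to→kB]
See: 911/200
Do: roll[n→-331]
See: 2090-02-03
Do: fetch[k→ze]
See: duci
Do: roll[n→-190]
See: 2089-07-28
Do: names[]
See: [crero, ze]
Do: evict[k→crero]
See: 1915-02-17
Do: mhop[n→-13]
See: 2088-06-28
Do: names[]
See: [ze]


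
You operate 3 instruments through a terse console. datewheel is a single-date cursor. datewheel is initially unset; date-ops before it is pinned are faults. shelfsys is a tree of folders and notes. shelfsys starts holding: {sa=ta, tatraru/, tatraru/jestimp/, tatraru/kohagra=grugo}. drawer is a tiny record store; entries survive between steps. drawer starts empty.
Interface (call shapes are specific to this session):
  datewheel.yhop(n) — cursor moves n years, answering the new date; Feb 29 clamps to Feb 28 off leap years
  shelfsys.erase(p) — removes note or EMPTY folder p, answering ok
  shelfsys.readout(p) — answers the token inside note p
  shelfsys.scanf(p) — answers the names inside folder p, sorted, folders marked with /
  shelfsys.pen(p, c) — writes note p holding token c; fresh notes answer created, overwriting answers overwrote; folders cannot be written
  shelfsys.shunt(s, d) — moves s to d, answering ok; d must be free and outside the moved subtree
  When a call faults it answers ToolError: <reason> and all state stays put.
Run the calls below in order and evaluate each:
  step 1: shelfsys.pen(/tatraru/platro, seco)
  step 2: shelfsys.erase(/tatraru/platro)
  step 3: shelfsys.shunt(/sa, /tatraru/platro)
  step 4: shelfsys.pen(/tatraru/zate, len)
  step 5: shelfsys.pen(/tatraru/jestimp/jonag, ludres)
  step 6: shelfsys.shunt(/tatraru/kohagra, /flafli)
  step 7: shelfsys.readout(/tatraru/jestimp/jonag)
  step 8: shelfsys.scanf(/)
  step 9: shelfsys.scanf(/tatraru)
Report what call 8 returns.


>>> shelfsys.pen p='/tatraru/platro' c='seco'
  created
>>> shelfsys.erase p='/tatraru/platro'
  ok
>>> shelfsys.shunt s='/sa' d='/tatraru/platro'
  ok
>>> shelfsys.pen p='/tatraru/zate' c='len'
  created
>>> shelfsys.pen p='/tatraru/jestimp/jonag' c='ludres'
  created
>>> shelfsys.shunt s='/tatraru/kohagra' d='/flafli'
  ok
>>> shelfsys.readout p='/tatraru/jestimp/jonag'
  ludres
>>> shelfsys.scanf p='/'
  [flafli, tatraru/]
>>> shelfsys.scanf p='/tatraru'
  [jestimp/, platro, zate]

Answer: [flafli, tatraru/]


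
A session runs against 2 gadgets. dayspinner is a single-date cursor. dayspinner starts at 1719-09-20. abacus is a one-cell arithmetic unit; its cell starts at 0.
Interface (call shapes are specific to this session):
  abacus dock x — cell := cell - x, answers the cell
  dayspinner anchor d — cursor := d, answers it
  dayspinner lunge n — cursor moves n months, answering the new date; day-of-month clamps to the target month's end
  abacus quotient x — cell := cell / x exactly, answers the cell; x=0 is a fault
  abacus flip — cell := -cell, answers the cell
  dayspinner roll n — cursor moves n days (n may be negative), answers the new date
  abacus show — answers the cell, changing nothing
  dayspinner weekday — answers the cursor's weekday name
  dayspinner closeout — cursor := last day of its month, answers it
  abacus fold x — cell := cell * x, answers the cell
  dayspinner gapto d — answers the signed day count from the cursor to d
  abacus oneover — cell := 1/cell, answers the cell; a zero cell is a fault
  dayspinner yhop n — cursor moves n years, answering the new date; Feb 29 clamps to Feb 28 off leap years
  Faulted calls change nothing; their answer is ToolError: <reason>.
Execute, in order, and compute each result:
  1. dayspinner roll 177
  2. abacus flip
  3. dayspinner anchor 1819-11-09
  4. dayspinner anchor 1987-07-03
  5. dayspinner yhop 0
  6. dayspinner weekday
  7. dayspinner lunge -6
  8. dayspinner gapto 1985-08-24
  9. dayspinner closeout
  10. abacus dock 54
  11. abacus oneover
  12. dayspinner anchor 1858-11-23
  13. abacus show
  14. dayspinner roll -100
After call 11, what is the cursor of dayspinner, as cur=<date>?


Answer: cur=1987-01-31

Derivation:
CALL dayspinner roll[n='177']
RET  1720-03-15
CALL abacus flip[]
RET  0
CALL dayspinner anchor[d='1819-11-09']
RET  1819-11-09
CALL dayspinner anchor[d='1987-07-03']
RET  1987-07-03
CALL dayspinner yhop[n='0']
RET  1987-07-03
CALL dayspinner weekday[]
RET  Friday
CALL dayspinner lunge[n='-6']
RET  1987-01-03
CALL dayspinner gapto[d='1985-08-24']
RET  -497
CALL dayspinner closeout[]
RET  1987-01-31
CALL abacus dock[x='54']
RET  -54
CALL abacus oneover[]
RET  -1/54
CALL dayspinner anchor[d='1858-11-23']
RET  1858-11-23
CALL abacus show[]
RET  -1/54
CALL dayspinner roll[n='-100']
RET  1858-08-15


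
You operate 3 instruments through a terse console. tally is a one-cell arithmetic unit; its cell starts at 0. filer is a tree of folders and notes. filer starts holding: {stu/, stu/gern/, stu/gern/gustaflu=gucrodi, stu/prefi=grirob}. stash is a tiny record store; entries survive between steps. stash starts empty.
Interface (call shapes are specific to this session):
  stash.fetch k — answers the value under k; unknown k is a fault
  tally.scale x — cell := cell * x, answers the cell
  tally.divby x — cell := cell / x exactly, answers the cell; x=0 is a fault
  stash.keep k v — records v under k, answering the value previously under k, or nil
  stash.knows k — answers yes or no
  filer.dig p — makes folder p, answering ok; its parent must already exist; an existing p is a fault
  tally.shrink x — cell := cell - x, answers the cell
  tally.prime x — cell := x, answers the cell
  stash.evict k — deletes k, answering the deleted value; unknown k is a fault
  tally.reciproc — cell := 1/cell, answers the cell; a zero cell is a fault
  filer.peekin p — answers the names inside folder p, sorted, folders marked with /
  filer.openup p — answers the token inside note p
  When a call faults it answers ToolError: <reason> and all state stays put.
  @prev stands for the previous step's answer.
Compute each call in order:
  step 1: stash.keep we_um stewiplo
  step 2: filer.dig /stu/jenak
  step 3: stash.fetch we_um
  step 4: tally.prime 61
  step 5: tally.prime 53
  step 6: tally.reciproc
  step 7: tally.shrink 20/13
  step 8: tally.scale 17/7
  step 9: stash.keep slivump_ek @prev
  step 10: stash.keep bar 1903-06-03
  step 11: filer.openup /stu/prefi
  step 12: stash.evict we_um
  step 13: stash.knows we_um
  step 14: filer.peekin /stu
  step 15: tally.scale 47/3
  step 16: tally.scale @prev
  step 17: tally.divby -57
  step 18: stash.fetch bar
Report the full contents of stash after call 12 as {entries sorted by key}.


Then stash.keep with k=we_um, v=stewiplo, which returns nil.
I call filer.dig with p=/stu/jenak, which returns ok.
I try stash.fetch with k=we_um, and get stewiplo.
I use tally.prime with x=61, — result: 61.
Calling tally.prime with x=53, which returns 53.
I try tally.reciproc(), which returns 1/53.
I call tally.shrink with x=20/13, and see -1047/689.
Calling tally.scale with x=17/7, giving -17799/4823.
Calling stash.keep with k=slivump_ek, v=@prev, giving nil.
Then stash.keep with k=bar, v=1903-06-03, and see nil.
I invoke filer.openup with p=/stu/prefi, and observe grirob.
I call stash.evict with k=we_um, which returns stewiplo.
Calling stash.knows with k=we_um: no.
Next I call filer.peekin with p=/stu, and see [gern/, jenak/, prefi].
I invoke tally.scale with x=47/3, giving -278851/4823.
Next I call tally.scale with x=@prev, — result: 77757880201/23261329.
Using tally.divby with x=-57, and get -77757880201/1325895753.
Now I run stash.fetch with k=bar, and get 1903-06-03.

Answer: {bar=1903-06-03, slivump_ek=-17799/4823}


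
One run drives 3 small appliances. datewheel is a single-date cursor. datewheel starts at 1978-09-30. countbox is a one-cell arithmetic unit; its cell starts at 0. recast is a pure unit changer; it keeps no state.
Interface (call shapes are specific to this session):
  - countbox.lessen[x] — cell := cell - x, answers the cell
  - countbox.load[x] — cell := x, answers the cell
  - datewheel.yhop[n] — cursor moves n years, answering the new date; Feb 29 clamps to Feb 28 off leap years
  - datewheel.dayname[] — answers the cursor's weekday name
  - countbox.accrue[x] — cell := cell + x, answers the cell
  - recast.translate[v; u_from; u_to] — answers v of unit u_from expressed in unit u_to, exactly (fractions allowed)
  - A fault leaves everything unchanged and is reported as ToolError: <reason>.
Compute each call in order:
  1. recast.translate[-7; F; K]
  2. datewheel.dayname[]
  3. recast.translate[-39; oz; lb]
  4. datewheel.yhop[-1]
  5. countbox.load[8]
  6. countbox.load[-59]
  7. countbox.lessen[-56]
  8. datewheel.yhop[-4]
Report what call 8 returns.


>> translate(v='-7', u_from='F', u_to='K')
<< 15089/60
>> dayname()
<< Saturday
>> translate(v='-39', u_from='oz', u_to='lb')
<< -39/16
>> yhop(n='-1')
<< 1977-09-30
>> load(x='8')
<< 8
>> load(x='-59')
<< -59
>> lessen(x='-56')
<< -3
>> yhop(n='-4')
<< 1973-09-30

Answer: 1973-09-30


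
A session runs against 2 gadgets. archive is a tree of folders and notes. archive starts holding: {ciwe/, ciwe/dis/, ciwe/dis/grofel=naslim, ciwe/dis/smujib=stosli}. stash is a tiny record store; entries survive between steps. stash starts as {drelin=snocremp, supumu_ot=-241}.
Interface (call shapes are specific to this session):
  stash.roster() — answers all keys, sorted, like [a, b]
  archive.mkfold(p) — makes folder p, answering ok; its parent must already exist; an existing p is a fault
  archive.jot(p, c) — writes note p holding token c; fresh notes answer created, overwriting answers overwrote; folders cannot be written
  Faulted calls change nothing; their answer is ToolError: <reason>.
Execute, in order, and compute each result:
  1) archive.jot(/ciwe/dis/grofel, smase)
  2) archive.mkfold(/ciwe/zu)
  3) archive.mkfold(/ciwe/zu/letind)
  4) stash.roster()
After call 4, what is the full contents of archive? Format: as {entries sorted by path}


# 1. archive.jot(/ciwe/dis/grofel, smase) => overwrote
# 2. archive.mkfold(/ciwe/zu) => ok
# 3. archive.mkfold(/ciwe/zu/letind) => ok
# 4. stash.roster() => [drelin, supumu_ot]

Answer: {ciwe/, ciwe/dis/, ciwe/dis/grofel=smase, ciwe/dis/smujib=stosli, ciwe/zu/, ciwe/zu/letind/}


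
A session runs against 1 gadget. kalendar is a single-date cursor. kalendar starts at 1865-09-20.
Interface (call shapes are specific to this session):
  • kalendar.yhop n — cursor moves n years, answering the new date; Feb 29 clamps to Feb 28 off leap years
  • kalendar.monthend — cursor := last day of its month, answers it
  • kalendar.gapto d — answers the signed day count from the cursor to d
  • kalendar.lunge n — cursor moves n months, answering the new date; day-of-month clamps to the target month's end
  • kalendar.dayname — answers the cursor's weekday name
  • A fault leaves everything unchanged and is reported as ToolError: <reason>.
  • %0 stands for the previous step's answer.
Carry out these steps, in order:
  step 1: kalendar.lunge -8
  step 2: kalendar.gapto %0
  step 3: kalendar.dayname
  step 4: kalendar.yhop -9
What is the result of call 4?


·→ lunge(-8)
·← 1865-01-20
·→ gapto(%0)
·← 0
·→ dayname()
·← Friday
·→ yhop(-9)
·← 1856-01-20

Answer: 1856-01-20


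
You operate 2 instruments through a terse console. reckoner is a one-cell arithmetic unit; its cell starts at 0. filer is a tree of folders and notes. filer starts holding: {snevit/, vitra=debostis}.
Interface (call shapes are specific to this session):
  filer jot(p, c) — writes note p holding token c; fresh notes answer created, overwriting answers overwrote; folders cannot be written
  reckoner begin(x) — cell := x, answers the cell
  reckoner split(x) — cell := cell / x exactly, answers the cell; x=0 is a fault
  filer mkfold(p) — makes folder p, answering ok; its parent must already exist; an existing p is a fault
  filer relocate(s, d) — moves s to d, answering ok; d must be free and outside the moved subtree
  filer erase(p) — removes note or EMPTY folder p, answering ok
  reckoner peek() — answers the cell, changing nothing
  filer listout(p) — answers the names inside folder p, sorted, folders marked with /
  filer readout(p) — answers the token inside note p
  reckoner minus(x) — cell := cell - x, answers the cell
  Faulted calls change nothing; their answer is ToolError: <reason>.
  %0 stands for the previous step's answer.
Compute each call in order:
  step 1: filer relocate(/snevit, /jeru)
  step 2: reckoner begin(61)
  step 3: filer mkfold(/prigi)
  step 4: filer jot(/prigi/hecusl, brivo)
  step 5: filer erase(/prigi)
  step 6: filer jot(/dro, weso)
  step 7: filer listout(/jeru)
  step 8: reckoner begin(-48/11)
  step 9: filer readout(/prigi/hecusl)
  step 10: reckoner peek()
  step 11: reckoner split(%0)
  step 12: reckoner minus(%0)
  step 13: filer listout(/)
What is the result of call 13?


Answer: [dro, jeru/, prigi/, vitra]

Derivation:
>>> filer relocate /snevit /jeru
  ok
>>> reckoner begin 61
  61
>>> filer mkfold /prigi
  ok
>>> filer jot /prigi/hecusl brivo
  created
>>> filer erase /prigi
  ToolError: not empty
>>> filer jot /dro weso
  created
>>> filer listout /jeru
  []
>>> reckoner begin -48/11
  -48/11
>>> filer readout /prigi/hecusl
  brivo
>>> reckoner peek
  -48/11
>>> reckoner split %0
  1
>>> reckoner minus %0
  0
>>> filer listout /
  [dro, jeru/, prigi/, vitra]


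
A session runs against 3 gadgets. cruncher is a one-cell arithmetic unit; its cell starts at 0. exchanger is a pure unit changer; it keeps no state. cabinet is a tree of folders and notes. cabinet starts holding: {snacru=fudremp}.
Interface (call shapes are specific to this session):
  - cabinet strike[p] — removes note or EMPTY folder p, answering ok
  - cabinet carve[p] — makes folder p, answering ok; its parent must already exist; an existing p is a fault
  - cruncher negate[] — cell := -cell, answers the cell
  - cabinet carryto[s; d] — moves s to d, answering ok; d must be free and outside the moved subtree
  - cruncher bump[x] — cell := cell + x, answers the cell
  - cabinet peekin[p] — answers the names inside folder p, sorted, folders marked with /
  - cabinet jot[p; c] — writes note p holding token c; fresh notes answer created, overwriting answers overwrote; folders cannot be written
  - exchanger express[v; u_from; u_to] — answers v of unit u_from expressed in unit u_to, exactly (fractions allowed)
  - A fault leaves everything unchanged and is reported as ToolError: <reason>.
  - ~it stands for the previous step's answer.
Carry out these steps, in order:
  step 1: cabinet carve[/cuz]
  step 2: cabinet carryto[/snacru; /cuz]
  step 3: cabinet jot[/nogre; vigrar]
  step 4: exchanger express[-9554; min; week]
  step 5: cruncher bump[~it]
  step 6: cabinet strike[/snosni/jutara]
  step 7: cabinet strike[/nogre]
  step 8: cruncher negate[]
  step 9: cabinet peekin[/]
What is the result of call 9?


Answer: [cuz/, snacru]

Derivation:
Do: cabinet carve[p: /cuz]
See: ok
Do: cabinet carryto[s: /snacru; d: /cuz]
See: ToolError: exists
Do: cabinet jot[p: /nogre; c: vigrar]
See: created
Do: exchanger express[v: -9554; u_from: min; u_to: week]
See: -4777/5040
Do: cruncher bump[x: ~it]
See: -4777/5040
Do: cabinet strike[p: /snosni/jutara]
See: ToolError: not found
Do: cabinet strike[p: /nogre]
See: ok
Do: cruncher negate[]
See: 4777/5040
Do: cabinet peekin[p: /]
See: [cuz/, snacru]


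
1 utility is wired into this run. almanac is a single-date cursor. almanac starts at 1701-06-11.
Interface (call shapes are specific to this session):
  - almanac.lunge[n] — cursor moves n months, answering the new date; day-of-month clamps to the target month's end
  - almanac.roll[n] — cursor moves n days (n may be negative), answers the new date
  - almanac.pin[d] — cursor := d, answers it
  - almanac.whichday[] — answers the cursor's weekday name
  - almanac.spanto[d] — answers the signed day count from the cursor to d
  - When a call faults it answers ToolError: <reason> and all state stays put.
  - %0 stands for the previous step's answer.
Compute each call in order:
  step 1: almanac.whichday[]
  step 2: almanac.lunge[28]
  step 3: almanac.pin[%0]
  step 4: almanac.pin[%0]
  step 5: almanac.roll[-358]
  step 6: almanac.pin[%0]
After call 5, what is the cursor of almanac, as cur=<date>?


Answer: cur=1702-10-18

Derivation:
I try whichday, giving Saturday.
I run lunge with n='28', which returns 1703-10-11.
I use pin with d='%0', which returns 1703-10-11.
I call pin with d='%0', and observe 1703-10-11.
Calling roll with n='-358', yielding 1702-10-18.
Invoking pin with d='%0', which returns 1702-10-18.


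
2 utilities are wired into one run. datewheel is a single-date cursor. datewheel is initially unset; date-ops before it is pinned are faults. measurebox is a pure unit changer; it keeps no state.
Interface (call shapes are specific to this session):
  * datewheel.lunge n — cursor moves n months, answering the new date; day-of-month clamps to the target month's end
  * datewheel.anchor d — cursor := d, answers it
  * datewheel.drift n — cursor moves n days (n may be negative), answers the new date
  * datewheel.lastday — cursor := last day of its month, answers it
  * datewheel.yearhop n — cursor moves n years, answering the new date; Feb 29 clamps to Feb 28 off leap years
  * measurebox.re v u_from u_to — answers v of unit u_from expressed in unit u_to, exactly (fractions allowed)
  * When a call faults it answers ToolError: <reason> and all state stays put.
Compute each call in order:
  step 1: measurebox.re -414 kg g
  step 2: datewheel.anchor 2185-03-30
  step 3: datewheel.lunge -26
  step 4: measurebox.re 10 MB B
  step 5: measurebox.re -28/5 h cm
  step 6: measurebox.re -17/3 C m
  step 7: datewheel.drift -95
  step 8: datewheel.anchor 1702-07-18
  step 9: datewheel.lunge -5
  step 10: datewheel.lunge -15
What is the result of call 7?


Answer: 2182-10-27

Derivation:
Step: re[v='-414'; u_from='kg'; u_to='g']
Result: -414000
Step: anchor[d='2185-03-30']
Result: 2185-03-30
Step: lunge[n='-26']
Result: 2183-01-30
Step: re[v='10'; u_from='MB'; u_to='B']
Result: 10000000
Step: re[v='-28/5'; u_from='h'; u_to='cm']
Result: ToolError: incompatible units
Step: re[v='-17/3'; u_from='C'; u_to='m']
Result: ToolError: incompatible units
Step: drift[n='-95']
Result: 2182-10-27
Step: anchor[d='1702-07-18']
Result: 1702-07-18
Step: lunge[n='-5']
Result: 1702-02-18
Step: lunge[n='-15']
Result: 1700-11-18


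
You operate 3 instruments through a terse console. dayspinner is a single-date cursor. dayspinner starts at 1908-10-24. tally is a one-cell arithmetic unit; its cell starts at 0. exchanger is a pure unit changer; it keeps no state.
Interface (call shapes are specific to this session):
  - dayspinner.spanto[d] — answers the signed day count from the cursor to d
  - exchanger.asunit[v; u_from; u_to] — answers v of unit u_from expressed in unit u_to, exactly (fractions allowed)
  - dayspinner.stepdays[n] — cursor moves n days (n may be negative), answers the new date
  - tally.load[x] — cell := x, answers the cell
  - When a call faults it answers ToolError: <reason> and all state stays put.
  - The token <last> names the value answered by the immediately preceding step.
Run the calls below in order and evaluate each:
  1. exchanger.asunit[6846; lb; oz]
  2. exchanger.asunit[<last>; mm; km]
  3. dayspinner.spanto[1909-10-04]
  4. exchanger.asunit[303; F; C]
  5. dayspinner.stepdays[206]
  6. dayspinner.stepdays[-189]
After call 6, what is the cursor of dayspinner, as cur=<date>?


·→ exchanger.asunit(v: 6846, u_from: lb, u_to: oz)
·← 109536
·→ exchanger.asunit(v: <last>, u_from: mm, u_to: km)
·← 3423/31250
·→ dayspinner.spanto(d: 1909-10-04)
·← 345
·→ exchanger.asunit(v: 303, u_from: F, u_to: C)
·← 1355/9
·→ dayspinner.stepdays(n: 206)
·← 1909-05-18
·→ dayspinner.stepdays(n: -189)
·← 1908-11-10

Answer: cur=1908-11-10


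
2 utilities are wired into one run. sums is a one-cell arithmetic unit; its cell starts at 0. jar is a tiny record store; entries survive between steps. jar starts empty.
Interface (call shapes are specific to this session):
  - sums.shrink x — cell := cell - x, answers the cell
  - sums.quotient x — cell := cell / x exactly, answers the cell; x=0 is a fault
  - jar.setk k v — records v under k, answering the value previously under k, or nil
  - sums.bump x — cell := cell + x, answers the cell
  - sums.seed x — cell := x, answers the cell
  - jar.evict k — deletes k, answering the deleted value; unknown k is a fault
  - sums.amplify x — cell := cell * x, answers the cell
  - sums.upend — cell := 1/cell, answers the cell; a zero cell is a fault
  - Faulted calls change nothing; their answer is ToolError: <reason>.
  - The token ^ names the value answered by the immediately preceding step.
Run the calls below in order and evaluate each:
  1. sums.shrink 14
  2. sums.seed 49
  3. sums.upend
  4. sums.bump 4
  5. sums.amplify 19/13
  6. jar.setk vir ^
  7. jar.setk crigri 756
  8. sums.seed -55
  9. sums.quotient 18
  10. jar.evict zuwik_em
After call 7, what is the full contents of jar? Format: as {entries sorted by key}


-- sums.shrink(x='14') : -14
-- sums.seed(x='49') : 49
-- sums.upend() : 1/49
-- sums.bump(x='4') : 197/49
-- sums.amplify(x='19/13') : 3743/637
-- jar.setk(k='vir', v='^') : nil
-- jar.setk(k='crigri', v='756') : nil
-- sums.seed(x='-55') : -55
-- sums.quotient(x='18') : -55/18
-- jar.evict(k='zuwik_em') : ToolError: no such key zuwik_em

Answer: {crigri=756, vir=3743/637}


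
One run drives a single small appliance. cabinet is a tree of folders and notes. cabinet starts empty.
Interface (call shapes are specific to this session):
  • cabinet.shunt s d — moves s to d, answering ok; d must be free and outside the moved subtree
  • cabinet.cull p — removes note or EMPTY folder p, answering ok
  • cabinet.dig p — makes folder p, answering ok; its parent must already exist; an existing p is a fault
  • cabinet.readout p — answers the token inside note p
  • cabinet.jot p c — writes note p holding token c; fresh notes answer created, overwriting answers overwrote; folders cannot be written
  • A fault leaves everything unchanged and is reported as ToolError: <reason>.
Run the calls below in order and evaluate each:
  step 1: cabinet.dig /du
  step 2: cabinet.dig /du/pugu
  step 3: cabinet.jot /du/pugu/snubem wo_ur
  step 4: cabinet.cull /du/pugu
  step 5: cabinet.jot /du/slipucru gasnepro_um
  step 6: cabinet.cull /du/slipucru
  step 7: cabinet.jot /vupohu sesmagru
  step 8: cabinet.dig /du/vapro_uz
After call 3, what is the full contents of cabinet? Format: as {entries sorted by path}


Answer: {du/, du/pugu/, du/pugu/snubem=wo_ur}

Derivation:
! 1. cabinet.dig(p=/du) ~> ok
! 2. cabinet.dig(p=/du/pugu) ~> ok
! 3. cabinet.jot(p=/du/pugu/snubem, c=wo_ur) ~> created
! 4. cabinet.cull(p=/du/pugu) ~> ToolError: not empty
! 5. cabinet.jot(p=/du/slipucru, c=gasnepro_um) ~> created
! 6. cabinet.cull(p=/du/slipucru) ~> ok
! 7. cabinet.jot(p=/vupohu, c=sesmagru) ~> created
! 8. cabinet.dig(p=/du/vapro_uz) ~> ok


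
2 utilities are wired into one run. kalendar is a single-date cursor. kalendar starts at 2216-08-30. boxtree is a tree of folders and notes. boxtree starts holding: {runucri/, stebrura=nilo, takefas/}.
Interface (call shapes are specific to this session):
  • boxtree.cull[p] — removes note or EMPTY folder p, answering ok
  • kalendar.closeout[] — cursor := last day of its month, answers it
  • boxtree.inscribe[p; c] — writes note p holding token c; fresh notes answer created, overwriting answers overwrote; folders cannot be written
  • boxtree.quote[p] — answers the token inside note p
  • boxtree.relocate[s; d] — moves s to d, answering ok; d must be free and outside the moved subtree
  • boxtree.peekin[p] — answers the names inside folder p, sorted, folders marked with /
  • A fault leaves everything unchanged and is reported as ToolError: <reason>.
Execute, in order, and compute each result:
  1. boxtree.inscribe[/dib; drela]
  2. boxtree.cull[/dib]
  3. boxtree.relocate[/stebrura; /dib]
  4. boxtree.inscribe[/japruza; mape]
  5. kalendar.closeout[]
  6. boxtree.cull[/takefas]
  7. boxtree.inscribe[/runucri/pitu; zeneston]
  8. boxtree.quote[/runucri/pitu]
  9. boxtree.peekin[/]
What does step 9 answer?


Answer: [dib, japruza, runucri/]

Derivation:
% boxtree.inscribe(p='/dib', c='drela') ~> created
% boxtree.cull(p='/dib') ~> ok
% boxtree.relocate(s='/stebrura', d='/dib') ~> ok
% boxtree.inscribe(p='/japruza', c='mape') ~> created
% kalendar.closeout() ~> 2216-08-31
% boxtree.cull(p='/takefas') ~> ok
% boxtree.inscribe(p='/runucri/pitu', c='zeneston') ~> created
% boxtree.quote(p='/runucri/pitu') ~> zeneston
% boxtree.peekin(p='/') ~> [dib, japruza, runucri/]


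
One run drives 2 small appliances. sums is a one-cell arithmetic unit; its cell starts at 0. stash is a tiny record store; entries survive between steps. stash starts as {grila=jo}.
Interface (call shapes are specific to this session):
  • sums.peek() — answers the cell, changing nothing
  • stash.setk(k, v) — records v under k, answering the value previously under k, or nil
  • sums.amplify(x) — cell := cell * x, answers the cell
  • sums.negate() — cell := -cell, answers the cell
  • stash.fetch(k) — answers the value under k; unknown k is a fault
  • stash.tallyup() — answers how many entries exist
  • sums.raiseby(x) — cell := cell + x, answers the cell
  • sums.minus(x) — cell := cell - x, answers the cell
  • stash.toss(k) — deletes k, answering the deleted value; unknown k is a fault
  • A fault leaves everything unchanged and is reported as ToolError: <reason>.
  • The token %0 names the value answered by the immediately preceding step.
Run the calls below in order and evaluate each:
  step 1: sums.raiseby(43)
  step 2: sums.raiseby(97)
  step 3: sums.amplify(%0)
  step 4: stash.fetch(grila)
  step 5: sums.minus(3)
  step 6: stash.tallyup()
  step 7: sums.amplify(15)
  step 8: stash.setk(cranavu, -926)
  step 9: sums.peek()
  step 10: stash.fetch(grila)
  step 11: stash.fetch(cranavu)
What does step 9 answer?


Answer: 293955

Derivation:
Do: sums.raiseby[x→43]
See: 43
Do: sums.raiseby[x→97]
See: 140
Do: sums.amplify[x→%0]
See: 19600
Do: stash.fetch[k→grila]
See: jo
Do: sums.minus[x→3]
See: 19597
Do: stash.tallyup[]
See: 1
Do: sums.amplify[x→15]
See: 293955
Do: stash.setk[k→cranavu; v→-926]
See: nil
Do: sums.peek[]
See: 293955
Do: stash.fetch[k→grila]
See: jo
Do: stash.fetch[k→cranavu]
See: -926
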